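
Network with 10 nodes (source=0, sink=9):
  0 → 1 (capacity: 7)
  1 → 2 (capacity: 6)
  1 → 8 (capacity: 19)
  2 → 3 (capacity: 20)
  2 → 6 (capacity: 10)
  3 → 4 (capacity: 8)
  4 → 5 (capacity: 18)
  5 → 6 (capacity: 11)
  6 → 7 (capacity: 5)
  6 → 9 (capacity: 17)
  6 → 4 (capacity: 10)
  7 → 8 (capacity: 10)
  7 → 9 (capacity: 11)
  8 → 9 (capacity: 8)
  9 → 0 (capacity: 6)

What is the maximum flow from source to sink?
Maximum flow = 7

Max flow: 7

Flow assignment:
  0 → 1: 7/7
  1 → 8: 7/19
  8 → 9: 7/8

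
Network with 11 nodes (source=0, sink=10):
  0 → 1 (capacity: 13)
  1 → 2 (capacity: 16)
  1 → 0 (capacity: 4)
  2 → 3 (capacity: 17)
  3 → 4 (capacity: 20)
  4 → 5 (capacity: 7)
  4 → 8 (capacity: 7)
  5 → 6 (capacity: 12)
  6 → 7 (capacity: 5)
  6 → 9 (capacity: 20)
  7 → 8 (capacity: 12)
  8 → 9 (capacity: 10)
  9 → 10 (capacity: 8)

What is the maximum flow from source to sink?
Maximum flow = 8

Max flow: 8

Flow assignment:
  0 → 1: 8/13
  1 → 2: 8/16
  2 → 3: 8/17
  3 → 4: 8/20
  4 → 5: 1/7
  4 → 8: 7/7
  5 → 6: 1/12
  6 → 9: 1/20
  8 → 9: 7/10
  9 → 10: 8/8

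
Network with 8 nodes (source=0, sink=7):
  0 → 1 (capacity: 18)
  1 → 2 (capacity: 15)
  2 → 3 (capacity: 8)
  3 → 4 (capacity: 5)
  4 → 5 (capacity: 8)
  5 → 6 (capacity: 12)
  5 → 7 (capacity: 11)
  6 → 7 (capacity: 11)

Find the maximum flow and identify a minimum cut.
Max flow = 5, Min cut edges: (3,4)

Maximum flow: 5
Minimum cut: (3,4)
Partition: S = [0, 1, 2, 3], T = [4, 5, 6, 7]

Max-flow min-cut theorem verified: both equal 5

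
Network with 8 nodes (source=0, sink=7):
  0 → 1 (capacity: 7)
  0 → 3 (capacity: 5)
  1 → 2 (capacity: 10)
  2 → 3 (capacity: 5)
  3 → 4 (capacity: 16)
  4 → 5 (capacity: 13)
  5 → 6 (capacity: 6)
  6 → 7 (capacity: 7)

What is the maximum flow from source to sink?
Maximum flow = 6

Max flow: 6

Flow assignment:
  0 → 1: 5/7
  0 → 3: 1/5
  1 → 2: 5/10
  2 → 3: 5/5
  3 → 4: 6/16
  4 → 5: 6/13
  5 → 6: 6/6
  6 → 7: 6/7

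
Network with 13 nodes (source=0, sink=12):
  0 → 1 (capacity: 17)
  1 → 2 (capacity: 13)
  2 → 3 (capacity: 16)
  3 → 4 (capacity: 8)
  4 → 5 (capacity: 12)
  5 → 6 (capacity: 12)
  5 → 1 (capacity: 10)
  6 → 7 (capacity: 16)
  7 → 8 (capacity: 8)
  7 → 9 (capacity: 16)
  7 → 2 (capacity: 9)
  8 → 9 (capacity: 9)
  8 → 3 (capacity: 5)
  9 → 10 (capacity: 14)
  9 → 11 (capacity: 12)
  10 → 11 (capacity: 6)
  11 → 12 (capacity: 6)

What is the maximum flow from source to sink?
Maximum flow = 6

Max flow: 6

Flow assignment:
  0 → 1: 6/17
  1 → 2: 6/13
  2 → 3: 8/16
  3 → 4: 8/8
  4 → 5: 8/12
  5 → 6: 8/12
  6 → 7: 8/16
  7 → 9: 6/16
  7 → 2: 2/9
  9 → 11: 6/12
  11 → 12: 6/6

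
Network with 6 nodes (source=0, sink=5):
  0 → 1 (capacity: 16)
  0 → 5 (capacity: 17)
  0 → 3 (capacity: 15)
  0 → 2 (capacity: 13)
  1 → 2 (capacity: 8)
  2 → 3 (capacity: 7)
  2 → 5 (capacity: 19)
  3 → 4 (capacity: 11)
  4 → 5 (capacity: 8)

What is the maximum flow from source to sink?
Maximum flow = 44

Max flow: 44

Flow assignment:
  0 → 1: 8/16
  0 → 5: 17/17
  0 → 3: 8/15
  0 → 2: 11/13
  1 → 2: 8/8
  2 → 5: 19/19
  3 → 4: 8/11
  4 → 5: 8/8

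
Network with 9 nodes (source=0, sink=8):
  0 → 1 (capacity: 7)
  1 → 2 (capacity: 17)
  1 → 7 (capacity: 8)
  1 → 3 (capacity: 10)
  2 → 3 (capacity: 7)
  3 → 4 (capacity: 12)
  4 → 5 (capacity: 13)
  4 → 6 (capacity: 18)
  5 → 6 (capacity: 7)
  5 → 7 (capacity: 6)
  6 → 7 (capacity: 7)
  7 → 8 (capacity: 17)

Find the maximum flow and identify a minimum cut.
Max flow = 7, Min cut edges: (0,1)

Maximum flow: 7
Minimum cut: (0,1)
Partition: S = [0], T = [1, 2, 3, 4, 5, 6, 7, 8]

Max-flow min-cut theorem verified: both equal 7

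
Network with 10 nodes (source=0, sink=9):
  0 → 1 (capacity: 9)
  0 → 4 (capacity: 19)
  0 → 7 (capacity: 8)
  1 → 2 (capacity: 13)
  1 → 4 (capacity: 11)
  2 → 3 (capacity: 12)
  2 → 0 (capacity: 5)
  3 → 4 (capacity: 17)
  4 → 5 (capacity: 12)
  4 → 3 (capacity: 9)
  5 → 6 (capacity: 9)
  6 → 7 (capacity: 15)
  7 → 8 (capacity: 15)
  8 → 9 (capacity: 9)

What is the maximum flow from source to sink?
Maximum flow = 9

Max flow: 9

Flow assignment:
  0 → 1: 5/9
  0 → 4: 9/19
  1 → 2: 5/13
  2 → 0: 5/5
  4 → 5: 9/12
  5 → 6: 9/9
  6 → 7: 9/15
  7 → 8: 9/15
  8 → 9: 9/9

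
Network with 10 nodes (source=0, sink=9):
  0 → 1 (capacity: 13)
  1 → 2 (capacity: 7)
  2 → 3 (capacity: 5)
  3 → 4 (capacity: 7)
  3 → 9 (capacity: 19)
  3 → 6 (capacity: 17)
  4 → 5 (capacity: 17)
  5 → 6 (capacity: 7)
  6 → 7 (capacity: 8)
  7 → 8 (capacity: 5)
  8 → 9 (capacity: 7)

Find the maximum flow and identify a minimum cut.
Max flow = 5, Min cut edges: (2,3)

Maximum flow: 5
Minimum cut: (2,3)
Partition: S = [0, 1, 2], T = [3, 4, 5, 6, 7, 8, 9]

Max-flow min-cut theorem verified: both equal 5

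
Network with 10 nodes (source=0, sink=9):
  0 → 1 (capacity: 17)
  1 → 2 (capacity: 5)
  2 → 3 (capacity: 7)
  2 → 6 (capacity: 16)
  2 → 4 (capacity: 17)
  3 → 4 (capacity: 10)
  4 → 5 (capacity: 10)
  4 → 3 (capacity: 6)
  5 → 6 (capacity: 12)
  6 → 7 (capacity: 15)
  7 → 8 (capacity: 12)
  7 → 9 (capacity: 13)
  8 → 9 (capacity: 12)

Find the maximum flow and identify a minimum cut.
Max flow = 5, Min cut edges: (1,2)

Maximum flow: 5
Minimum cut: (1,2)
Partition: S = [0, 1], T = [2, 3, 4, 5, 6, 7, 8, 9]

Max-flow min-cut theorem verified: both equal 5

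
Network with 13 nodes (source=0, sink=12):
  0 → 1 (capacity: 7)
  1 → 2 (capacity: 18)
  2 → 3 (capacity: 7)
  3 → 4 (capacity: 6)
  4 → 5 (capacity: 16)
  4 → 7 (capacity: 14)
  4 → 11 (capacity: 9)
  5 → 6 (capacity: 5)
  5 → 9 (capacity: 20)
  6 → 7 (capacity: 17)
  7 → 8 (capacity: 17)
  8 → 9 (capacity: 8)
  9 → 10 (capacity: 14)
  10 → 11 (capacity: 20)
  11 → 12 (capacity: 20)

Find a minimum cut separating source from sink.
Min cut value = 6, edges: (3,4)

Min cut value: 6
Partition: S = [0, 1, 2, 3], T = [4, 5, 6, 7, 8, 9, 10, 11, 12]
Cut edges: (3,4)

By max-flow min-cut theorem, max flow = min cut = 6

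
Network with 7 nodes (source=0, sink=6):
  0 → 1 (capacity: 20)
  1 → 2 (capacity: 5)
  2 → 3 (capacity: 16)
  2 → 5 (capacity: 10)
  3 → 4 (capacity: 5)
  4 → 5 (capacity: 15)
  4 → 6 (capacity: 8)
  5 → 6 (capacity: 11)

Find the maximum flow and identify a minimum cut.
Max flow = 5, Min cut edges: (1,2)

Maximum flow: 5
Minimum cut: (1,2)
Partition: S = [0, 1], T = [2, 3, 4, 5, 6]

Max-flow min-cut theorem verified: both equal 5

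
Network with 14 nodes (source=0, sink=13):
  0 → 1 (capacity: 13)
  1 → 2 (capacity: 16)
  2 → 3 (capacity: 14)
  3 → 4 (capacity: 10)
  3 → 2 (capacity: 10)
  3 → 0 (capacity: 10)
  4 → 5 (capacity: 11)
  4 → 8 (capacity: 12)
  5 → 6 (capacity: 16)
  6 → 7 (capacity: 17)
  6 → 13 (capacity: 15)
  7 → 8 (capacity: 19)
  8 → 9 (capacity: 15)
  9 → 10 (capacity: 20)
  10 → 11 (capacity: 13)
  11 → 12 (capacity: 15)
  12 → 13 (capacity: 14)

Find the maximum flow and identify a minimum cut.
Max flow = 10, Min cut edges: (3,4)

Maximum flow: 10
Minimum cut: (3,4)
Partition: S = [0, 1, 2, 3], T = [4, 5, 6, 7, 8, 9, 10, 11, 12, 13]

Max-flow min-cut theorem verified: both equal 10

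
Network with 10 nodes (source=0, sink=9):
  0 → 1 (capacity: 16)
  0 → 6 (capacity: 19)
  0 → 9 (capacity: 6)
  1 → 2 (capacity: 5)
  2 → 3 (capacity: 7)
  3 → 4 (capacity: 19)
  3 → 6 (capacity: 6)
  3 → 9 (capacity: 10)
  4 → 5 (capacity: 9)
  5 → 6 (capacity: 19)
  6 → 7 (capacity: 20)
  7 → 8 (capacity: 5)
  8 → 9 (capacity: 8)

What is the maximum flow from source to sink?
Maximum flow = 16

Max flow: 16

Flow assignment:
  0 → 1: 5/16
  0 → 6: 5/19
  0 → 9: 6/6
  1 → 2: 5/5
  2 → 3: 5/7
  3 → 9: 5/10
  6 → 7: 5/20
  7 → 8: 5/5
  8 → 9: 5/8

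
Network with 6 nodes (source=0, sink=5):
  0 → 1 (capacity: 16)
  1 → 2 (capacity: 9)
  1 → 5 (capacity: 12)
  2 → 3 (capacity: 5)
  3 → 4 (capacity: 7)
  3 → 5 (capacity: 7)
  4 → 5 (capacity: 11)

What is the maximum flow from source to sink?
Maximum flow = 16

Max flow: 16

Flow assignment:
  0 → 1: 16/16
  1 → 2: 4/9
  1 → 5: 12/12
  2 → 3: 4/5
  3 → 5: 4/7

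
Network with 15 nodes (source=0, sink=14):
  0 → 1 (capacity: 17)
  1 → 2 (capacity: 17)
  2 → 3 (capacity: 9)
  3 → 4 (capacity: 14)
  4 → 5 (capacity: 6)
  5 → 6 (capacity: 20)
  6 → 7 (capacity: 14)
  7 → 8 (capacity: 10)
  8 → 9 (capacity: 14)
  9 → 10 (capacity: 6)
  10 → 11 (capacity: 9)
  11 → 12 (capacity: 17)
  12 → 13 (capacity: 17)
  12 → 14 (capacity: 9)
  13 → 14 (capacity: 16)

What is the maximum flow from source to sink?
Maximum flow = 6

Max flow: 6

Flow assignment:
  0 → 1: 6/17
  1 → 2: 6/17
  2 → 3: 6/9
  3 → 4: 6/14
  4 → 5: 6/6
  5 → 6: 6/20
  6 → 7: 6/14
  7 → 8: 6/10
  8 → 9: 6/14
  9 → 10: 6/6
  10 → 11: 6/9
  11 → 12: 6/17
  12 → 14: 6/9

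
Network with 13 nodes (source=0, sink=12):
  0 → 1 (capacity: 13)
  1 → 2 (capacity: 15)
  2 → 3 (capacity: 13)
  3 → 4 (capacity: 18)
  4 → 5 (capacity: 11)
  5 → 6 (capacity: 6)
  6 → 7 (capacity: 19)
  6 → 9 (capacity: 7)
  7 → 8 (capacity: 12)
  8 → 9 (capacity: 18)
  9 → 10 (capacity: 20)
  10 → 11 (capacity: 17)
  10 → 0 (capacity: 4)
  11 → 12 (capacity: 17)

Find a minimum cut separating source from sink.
Min cut value = 6, edges: (5,6)

Min cut value: 6
Partition: S = [0, 1, 2, 3, 4, 5], T = [6, 7, 8, 9, 10, 11, 12]
Cut edges: (5,6)

By max-flow min-cut theorem, max flow = min cut = 6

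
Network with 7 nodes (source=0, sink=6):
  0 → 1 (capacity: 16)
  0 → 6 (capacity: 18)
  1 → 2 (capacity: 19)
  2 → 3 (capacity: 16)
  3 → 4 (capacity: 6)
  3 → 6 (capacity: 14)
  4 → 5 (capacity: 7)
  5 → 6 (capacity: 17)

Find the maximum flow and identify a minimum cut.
Max flow = 34, Min cut edges: (0,6), (2,3)

Maximum flow: 34
Minimum cut: (0,6), (2,3)
Partition: S = [0, 1, 2], T = [3, 4, 5, 6]

Max-flow min-cut theorem verified: both equal 34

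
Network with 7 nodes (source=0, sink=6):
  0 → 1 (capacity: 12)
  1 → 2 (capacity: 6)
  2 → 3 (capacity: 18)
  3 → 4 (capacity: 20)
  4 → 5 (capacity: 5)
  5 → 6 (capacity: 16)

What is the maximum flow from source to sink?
Maximum flow = 5

Max flow: 5

Flow assignment:
  0 → 1: 5/12
  1 → 2: 5/6
  2 → 3: 5/18
  3 → 4: 5/20
  4 → 5: 5/5
  5 → 6: 5/16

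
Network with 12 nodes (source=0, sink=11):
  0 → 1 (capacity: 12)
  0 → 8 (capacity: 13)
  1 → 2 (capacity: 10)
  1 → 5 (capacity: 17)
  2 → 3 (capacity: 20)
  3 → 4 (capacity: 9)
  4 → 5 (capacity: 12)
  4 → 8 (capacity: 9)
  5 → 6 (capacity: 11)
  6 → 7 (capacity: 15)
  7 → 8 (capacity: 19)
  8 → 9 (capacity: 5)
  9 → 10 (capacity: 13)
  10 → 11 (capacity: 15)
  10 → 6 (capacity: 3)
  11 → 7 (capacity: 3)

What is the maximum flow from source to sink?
Maximum flow = 5

Max flow: 5

Flow assignment:
  0 → 1: 5/12
  1 → 2: 5/10
  2 → 3: 5/20
  3 → 4: 5/9
  4 → 5: 3/12
  4 → 8: 2/9
  5 → 6: 3/11
  6 → 7: 3/15
  7 → 8: 3/19
  8 → 9: 5/5
  9 → 10: 5/13
  10 → 11: 5/15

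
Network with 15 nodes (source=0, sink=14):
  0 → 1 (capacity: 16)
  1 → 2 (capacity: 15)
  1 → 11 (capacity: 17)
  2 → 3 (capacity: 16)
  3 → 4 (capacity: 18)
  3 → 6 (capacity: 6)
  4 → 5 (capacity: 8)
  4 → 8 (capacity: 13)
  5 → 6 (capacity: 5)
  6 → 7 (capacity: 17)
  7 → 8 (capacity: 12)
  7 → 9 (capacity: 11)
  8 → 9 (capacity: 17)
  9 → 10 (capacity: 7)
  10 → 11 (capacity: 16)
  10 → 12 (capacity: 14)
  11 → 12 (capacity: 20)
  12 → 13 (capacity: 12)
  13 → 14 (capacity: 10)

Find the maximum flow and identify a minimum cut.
Max flow = 10, Min cut edges: (13,14)

Maximum flow: 10
Minimum cut: (13,14)
Partition: S = [0, 1, 2, 3, 4, 5, 6, 7, 8, 9, 10, 11, 12, 13], T = [14]

Max-flow min-cut theorem verified: both equal 10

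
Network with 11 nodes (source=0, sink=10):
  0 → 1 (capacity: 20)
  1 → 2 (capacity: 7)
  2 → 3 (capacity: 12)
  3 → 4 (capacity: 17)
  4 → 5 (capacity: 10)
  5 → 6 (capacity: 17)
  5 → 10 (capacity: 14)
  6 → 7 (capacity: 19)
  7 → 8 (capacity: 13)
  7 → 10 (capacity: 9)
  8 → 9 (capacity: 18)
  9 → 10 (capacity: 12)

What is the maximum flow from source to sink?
Maximum flow = 7

Max flow: 7

Flow assignment:
  0 → 1: 7/20
  1 → 2: 7/7
  2 → 3: 7/12
  3 → 4: 7/17
  4 → 5: 7/10
  5 → 10: 7/14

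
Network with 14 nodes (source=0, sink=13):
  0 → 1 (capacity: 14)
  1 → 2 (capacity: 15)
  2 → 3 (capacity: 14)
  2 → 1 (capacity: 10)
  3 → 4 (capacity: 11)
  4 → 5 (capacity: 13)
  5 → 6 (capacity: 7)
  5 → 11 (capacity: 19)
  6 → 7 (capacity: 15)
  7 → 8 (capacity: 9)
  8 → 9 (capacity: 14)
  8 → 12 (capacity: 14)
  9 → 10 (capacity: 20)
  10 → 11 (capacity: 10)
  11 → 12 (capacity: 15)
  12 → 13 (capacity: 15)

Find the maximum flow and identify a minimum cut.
Max flow = 11, Min cut edges: (3,4)

Maximum flow: 11
Minimum cut: (3,4)
Partition: S = [0, 1, 2, 3], T = [4, 5, 6, 7, 8, 9, 10, 11, 12, 13]

Max-flow min-cut theorem verified: both equal 11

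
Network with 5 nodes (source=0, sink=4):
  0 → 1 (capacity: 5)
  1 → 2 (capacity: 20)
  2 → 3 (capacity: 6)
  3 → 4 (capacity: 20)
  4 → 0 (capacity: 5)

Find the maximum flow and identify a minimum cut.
Max flow = 5, Min cut edges: (0,1)

Maximum flow: 5
Minimum cut: (0,1)
Partition: S = [0], T = [1, 2, 3, 4]

Max-flow min-cut theorem verified: both equal 5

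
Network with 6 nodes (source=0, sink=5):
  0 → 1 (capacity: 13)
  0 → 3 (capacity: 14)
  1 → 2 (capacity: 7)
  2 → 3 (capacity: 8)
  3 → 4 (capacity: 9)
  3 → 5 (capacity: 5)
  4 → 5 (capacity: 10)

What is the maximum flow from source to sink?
Maximum flow = 14

Max flow: 14

Flow assignment:
  0 → 1: 7/13
  0 → 3: 7/14
  1 → 2: 7/7
  2 → 3: 7/8
  3 → 4: 9/9
  3 → 5: 5/5
  4 → 5: 9/10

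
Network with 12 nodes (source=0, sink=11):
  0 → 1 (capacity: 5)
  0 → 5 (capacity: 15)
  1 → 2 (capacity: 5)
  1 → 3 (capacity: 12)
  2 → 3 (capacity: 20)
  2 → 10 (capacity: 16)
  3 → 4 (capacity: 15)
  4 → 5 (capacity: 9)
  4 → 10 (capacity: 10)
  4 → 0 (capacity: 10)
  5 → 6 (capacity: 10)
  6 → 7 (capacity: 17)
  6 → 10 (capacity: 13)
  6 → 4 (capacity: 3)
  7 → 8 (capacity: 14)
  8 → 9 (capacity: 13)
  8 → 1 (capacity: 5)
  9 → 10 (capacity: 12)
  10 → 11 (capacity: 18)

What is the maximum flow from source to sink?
Maximum flow = 15

Max flow: 15

Flow assignment:
  0 → 1: 5/5
  0 → 5: 10/15
  1 → 2: 5/5
  2 → 10: 5/16
  5 → 6: 10/10
  6 → 10: 10/13
  10 → 11: 15/18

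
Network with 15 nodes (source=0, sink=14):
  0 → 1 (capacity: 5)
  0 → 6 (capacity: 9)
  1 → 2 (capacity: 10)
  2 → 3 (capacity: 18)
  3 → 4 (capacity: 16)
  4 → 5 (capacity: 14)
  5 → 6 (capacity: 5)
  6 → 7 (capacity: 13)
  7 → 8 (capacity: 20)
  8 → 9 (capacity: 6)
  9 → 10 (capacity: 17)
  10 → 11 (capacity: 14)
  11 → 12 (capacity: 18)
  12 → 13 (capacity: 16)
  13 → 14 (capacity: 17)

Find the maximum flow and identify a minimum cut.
Max flow = 6, Min cut edges: (8,9)

Maximum flow: 6
Minimum cut: (8,9)
Partition: S = [0, 1, 2, 3, 4, 5, 6, 7, 8], T = [9, 10, 11, 12, 13, 14]

Max-flow min-cut theorem verified: both equal 6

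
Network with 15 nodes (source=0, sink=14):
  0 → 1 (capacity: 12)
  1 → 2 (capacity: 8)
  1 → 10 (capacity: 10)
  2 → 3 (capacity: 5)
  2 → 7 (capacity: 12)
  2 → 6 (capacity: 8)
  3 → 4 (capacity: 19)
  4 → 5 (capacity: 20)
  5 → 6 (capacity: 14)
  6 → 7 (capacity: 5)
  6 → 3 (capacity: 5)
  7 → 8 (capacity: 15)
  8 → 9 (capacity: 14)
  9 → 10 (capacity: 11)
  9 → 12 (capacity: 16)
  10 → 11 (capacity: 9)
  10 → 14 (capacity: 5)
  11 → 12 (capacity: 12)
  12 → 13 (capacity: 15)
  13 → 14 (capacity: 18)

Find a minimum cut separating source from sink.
Min cut value = 12, edges: (0,1)

Min cut value: 12
Partition: S = [0], T = [1, 2, 3, 4, 5, 6, 7, 8, 9, 10, 11, 12, 13, 14]
Cut edges: (0,1)

By max-flow min-cut theorem, max flow = min cut = 12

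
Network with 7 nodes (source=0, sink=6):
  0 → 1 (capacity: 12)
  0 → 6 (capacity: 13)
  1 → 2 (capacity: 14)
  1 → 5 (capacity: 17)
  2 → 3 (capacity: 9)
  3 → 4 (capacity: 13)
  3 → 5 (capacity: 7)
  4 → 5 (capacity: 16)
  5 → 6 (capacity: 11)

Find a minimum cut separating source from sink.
Min cut value = 24, edges: (0,6), (5,6)

Min cut value: 24
Partition: S = [0, 1, 2, 3, 4, 5], T = [6]
Cut edges: (0,6), (5,6)

By max-flow min-cut theorem, max flow = min cut = 24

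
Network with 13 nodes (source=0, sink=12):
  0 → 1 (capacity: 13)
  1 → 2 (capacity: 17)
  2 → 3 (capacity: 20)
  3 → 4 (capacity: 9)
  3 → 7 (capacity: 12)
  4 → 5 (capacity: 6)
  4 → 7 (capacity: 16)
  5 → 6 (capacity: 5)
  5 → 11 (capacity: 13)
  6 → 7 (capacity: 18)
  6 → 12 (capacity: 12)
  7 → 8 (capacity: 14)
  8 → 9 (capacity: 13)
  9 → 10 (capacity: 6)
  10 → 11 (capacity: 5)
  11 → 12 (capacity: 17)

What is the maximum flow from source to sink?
Maximum flow = 11

Max flow: 11

Flow assignment:
  0 → 1: 11/13
  1 → 2: 11/17
  2 → 3: 11/20
  3 → 4: 9/9
  3 → 7: 2/12
  4 → 5: 6/6
  4 → 7: 3/16
  5 → 6: 5/5
  5 → 11: 1/13
  6 → 12: 5/12
  7 → 8: 5/14
  8 → 9: 5/13
  9 → 10: 5/6
  10 → 11: 5/5
  11 → 12: 6/17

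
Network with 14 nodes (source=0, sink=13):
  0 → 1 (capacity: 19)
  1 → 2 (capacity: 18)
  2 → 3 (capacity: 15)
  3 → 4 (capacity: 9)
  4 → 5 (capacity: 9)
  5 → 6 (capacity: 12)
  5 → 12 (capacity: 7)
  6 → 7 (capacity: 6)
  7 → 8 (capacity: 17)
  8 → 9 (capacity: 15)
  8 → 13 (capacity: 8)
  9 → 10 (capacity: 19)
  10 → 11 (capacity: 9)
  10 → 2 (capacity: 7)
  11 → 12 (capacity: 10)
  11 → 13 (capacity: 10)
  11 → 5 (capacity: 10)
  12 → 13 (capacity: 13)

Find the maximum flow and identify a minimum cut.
Max flow = 9, Min cut edges: (4,5)

Maximum flow: 9
Minimum cut: (4,5)
Partition: S = [0, 1, 2, 3, 4], T = [5, 6, 7, 8, 9, 10, 11, 12, 13]

Max-flow min-cut theorem verified: both equal 9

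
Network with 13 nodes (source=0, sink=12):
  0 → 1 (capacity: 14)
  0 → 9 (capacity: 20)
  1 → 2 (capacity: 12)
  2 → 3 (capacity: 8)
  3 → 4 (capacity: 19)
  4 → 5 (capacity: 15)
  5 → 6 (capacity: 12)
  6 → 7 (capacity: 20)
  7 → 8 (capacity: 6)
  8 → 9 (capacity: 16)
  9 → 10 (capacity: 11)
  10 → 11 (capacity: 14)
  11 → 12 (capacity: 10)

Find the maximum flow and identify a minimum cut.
Max flow = 10, Min cut edges: (11,12)

Maximum flow: 10
Minimum cut: (11,12)
Partition: S = [0, 1, 2, 3, 4, 5, 6, 7, 8, 9, 10, 11], T = [12]

Max-flow min-cut theorem verified: both equal 10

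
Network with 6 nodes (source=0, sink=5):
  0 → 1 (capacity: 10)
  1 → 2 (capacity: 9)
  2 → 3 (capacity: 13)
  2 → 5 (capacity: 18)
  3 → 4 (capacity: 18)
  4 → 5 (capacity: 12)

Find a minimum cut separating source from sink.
Min cut value = 9, edges: (1,2)

Min cut value: 9
Partition: S = [0, 1], T = [2, 3, 4, 5]
Cut edges: (1,2)

By max-flow min-cut theorem, max flow = min cut = 9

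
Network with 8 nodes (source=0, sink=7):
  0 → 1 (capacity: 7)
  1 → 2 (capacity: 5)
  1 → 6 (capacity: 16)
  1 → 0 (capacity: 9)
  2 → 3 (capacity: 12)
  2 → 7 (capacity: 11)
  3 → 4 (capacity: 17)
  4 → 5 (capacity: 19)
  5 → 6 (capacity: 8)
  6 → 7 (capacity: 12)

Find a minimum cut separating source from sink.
Min cut value = 7, edges: (0,1)

Min cut value: 7
Partition: S = [0], T = [1, 2, 3, 4, 5, 6, 7]
Cut edges: (0,1)

By max-flow min-cut theorem, max flow = min cut = 7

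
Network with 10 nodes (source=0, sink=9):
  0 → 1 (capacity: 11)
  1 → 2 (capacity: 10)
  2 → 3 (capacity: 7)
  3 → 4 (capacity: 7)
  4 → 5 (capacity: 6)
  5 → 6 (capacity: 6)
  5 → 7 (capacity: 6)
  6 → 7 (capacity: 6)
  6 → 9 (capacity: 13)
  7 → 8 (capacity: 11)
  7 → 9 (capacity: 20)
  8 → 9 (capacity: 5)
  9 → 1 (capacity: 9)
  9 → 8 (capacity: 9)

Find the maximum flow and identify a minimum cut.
Max flow = 6, Min cut edges: (4,5)

Maximum flow: 6
Minimum cut: (4,5)
Partition: S = [0, 1, 2, 3, 4], T = [5, 6, 7, 8, 9]

Max-flow min-cut theorem verified: both equal 6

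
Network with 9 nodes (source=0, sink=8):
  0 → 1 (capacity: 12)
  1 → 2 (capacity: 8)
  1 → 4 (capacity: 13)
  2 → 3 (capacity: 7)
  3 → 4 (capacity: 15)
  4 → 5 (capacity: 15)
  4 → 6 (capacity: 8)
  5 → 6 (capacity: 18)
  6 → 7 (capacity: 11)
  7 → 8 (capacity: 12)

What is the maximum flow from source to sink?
Maximum flow = 11

Max flow: 11

Flow assignment:
  0 → 1: 11/12
  1 → 4: 11/13
  4 → 5: 3/15
  4 → 6: 8/8
  5 → 6: 3/18
  6 → 7: 11/11
  7 → 8: 11/12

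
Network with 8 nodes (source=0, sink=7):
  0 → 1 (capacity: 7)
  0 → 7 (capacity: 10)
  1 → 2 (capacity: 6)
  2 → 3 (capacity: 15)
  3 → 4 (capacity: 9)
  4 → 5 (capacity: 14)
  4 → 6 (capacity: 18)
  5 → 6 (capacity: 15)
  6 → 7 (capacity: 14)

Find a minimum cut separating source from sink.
Min cut value = 16, edges: (0,7), (1,2)

Min cut value: 16
Partition: S = [0, 1], T = [2, 3, 4, 5, 6, 7]
Cut edges: (0,7), (1,2)

By max-flow min-cut theorem, max flow = min cut = 16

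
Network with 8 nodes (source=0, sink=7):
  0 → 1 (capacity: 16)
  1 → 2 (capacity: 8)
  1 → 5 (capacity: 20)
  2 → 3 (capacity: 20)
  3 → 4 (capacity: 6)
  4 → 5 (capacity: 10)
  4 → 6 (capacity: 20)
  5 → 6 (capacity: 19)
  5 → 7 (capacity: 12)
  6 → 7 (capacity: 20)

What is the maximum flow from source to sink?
Maximum flow = 16

Max flow: 16

Flow assignment:
  0 → 1: 16/16
  1 → 5: 16/20
  5 → 6: 4/19
  5 → 7: 12/12
  6 → 7: 4/20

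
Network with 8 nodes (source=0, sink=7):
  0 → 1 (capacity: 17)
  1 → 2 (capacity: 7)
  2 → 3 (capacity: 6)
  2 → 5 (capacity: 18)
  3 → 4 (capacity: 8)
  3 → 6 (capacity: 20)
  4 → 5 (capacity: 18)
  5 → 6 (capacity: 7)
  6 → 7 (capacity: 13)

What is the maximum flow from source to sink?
Maximum flow = 7

Max flow: 7

Flow assignment:
  0 → 1: 7/17
  1 → 2: 7/7
  2 → 3: 6/6
  2 → 5: 1/18
  3 → 6: 6/20
  5 → 6: 1/7
  6 → 7: 7/13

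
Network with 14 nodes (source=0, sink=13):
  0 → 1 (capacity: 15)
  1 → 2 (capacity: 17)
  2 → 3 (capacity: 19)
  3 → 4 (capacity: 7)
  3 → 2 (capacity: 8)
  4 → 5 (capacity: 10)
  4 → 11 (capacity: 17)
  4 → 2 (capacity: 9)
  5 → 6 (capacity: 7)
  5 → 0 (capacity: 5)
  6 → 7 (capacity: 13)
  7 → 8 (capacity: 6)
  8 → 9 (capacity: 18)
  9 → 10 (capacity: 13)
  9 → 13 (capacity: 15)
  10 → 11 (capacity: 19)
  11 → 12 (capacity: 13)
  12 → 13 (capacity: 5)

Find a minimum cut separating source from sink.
Min cut value = 7, edges: (3,4)

Min cut value: 7
Partition: S = [0, 1, 2, 3], T = [4, 5, 6, 7, 8, 9, 10, 11, 12, 13]
Cut edges: (3,4)

By max-flow min-cut theorem, max flow = min cut = 7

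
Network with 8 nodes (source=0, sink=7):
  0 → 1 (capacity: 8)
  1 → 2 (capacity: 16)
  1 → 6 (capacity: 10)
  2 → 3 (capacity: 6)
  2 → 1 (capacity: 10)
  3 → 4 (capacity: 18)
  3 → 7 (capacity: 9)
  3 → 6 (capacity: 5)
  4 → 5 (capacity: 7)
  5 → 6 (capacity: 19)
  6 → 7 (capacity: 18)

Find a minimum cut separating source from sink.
Min cut value = 8, edges: (0,1)

Min cut value: 8
Partition: S = [0], T = [1, 2, 3, 4, 5, 6, 7]
Cut edges: (0,1)

By max-flow min-cut theorem, max flow = min cut = 8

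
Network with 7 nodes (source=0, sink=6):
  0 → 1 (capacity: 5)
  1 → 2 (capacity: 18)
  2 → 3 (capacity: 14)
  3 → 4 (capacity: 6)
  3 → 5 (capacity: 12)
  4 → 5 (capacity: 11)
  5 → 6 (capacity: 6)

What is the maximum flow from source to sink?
Maximum flow = 5

Max flow: 5

Flow assignment:
  0 → 1: 5/5
  1 → 2: 5/18
  2 → 3: 5/14
  3 → 5: 5/12
  5 → 6: 5/6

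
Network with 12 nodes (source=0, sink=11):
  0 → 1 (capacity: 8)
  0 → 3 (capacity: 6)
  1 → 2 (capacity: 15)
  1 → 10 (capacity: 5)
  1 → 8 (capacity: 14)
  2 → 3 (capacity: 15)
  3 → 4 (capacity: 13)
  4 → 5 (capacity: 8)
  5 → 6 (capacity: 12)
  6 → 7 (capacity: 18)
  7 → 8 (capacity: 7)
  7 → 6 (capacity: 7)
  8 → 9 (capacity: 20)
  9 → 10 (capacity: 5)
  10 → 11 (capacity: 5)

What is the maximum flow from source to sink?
Maximum flow = 5

Max flow: 5

Flow assignment:
  0 → 3: 5/6
  3 → 4: 5/13
  4 → 5: 5/8
  5 → 6: 5/12
  6 → 7: 5/18
  7 → 8: 5/7
  8 → 9: 5/20
  9 → 10: 5/5
  10 → 11: 5/5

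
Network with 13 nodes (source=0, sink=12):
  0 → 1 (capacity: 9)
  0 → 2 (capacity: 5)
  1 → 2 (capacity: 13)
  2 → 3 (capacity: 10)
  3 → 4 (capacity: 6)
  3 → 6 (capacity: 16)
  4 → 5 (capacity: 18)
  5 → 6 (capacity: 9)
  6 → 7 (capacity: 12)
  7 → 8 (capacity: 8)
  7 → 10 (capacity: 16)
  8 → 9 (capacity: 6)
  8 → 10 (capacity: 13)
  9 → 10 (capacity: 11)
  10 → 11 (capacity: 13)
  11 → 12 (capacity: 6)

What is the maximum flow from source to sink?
Maximum flow = 6

Max flow: 6

Flow assignment:
  0 → 1: 6/9
  1 → 2: 6/13
  2 → 3: 6/10
  3 → 6: 6/16
  6 → 7: 6/12
  7 → 10: 6/16
  10 → 11: 6/13
  11 → 12: 6/6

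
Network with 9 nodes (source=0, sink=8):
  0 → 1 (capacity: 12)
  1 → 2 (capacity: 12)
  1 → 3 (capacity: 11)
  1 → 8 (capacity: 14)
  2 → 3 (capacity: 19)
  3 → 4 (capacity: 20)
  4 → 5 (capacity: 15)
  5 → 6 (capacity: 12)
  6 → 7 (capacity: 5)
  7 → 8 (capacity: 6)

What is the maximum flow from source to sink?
Maximum flow = 12

Max flow: 12

Flow assignment:
  0 → 1: 12/12
  1 → 8: 12/14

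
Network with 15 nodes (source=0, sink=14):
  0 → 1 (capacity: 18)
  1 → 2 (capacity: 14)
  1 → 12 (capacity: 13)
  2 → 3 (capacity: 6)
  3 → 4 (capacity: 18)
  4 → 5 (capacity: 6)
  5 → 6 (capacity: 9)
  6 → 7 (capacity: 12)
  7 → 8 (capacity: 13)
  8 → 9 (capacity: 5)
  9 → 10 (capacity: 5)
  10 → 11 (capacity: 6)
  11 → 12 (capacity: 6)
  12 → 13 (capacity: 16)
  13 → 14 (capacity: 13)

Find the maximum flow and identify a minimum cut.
Max flow = 13, Min cut edges: (13,14)

Maximum flow: 13
Minimum cut: (13,14)
Partition: S = [0, 1, 2, 3, 4, 5, 6, 7, 8, 9, 10, 11, 12, 13], T = [14]

Max-flow min-cut theorem verified: both equal 13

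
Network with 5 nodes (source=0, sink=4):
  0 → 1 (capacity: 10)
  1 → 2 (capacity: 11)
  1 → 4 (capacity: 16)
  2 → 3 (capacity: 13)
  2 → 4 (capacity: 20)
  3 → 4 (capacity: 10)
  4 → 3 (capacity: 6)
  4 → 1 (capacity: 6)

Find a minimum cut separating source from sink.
Min cut value = 10, edges: (0,1)

Min cut value: 10
Partition: S = [0], T = [1, 2, 3, 4]
Cut edges: (0,1)

By max-flow min-cut theorem, max flow = min cut = 10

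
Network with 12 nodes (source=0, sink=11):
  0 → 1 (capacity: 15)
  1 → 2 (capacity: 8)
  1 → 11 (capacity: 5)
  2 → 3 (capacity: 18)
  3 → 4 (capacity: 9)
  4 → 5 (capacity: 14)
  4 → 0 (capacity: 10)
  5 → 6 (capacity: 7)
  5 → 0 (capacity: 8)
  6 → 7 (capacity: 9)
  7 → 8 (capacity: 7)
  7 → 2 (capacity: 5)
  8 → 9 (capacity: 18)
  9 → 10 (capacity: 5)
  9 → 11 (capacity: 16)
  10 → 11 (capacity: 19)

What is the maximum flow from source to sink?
Maximum flow = 12

Max flow: 12

Flow assignment:
  0 → 1: 13/15
  1 → 2: 8/8
  1 → 11: 5/5
  2 → 3: 8/18
  3 → 4: 8/9
  4 → 5: 7/14
  4 → 0: 1/10
  5 → 6: 7/7
  6 → 7: 7/9
  7 → 8: 7/7
  8 → 9: 7/18
  9 → 11: 7/16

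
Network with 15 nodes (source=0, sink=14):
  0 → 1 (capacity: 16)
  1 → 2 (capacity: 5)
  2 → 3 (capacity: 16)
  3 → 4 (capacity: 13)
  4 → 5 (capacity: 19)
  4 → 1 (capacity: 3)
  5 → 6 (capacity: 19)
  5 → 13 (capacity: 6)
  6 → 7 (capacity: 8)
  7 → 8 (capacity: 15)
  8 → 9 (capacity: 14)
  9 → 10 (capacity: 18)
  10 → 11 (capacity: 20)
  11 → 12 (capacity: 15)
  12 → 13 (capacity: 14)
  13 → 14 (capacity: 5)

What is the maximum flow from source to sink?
Maximum flow = 5

Max flow: 5

Flow assignment:
  0 → 1: 5/16
  1 → 2: 5/5
  2 → 3: 5/16
  3 → 4: 5/13
  4 → 5: 5/19
  5 → 13: 5/6
  13 → 14: 5/5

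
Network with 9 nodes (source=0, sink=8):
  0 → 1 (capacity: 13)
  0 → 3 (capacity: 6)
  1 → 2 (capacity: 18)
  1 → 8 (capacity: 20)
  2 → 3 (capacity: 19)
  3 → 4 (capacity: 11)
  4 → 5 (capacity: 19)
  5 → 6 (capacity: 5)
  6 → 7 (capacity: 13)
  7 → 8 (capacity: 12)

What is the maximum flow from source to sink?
Maximum flow = 18

Max flow: 18

Flow assignment:
  0 → 1: 13/13
  0 → 3: 5/6
  1 → 8: 13/20
  3 → 4: 5/11
  4 → 5: 5/19
  5 → 6: 5/5
  6 → 7: 5/13
  7 → 8: 5/12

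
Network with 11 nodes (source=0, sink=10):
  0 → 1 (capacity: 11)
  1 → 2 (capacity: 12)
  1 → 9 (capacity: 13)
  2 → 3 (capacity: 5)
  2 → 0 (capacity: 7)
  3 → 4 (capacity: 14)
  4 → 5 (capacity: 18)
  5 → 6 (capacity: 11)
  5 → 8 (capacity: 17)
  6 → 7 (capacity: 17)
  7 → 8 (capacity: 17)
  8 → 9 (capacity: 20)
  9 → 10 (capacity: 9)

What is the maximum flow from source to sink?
Maximum flow = 9

Max flow: 9

Flow assignment:
  0 → 1: 9/11
  1 → 9: 9/13
  9 → 10: 9/9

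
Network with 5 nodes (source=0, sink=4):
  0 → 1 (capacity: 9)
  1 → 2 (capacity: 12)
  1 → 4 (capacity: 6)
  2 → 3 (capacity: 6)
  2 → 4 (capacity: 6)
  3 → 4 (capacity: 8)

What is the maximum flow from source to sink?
Maximum flow = 9

Max flow: 9

Flow assignment:
  0 → 1: 9/9
  1 → 2: 3/12
  1 → 4: 6/6
  2 → 4: 3/6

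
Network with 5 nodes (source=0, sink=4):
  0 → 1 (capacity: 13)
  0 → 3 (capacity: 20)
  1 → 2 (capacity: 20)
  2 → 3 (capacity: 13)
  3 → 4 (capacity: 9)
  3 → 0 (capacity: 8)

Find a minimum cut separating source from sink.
Min cut value = 9, edges: (3,4)

Min cut value: 9
Partition: S = [0, 1, 2, 3], T = [4]
Cut edges: (3,4)

By max-flow min-cut theorem, max flow = min cut = 9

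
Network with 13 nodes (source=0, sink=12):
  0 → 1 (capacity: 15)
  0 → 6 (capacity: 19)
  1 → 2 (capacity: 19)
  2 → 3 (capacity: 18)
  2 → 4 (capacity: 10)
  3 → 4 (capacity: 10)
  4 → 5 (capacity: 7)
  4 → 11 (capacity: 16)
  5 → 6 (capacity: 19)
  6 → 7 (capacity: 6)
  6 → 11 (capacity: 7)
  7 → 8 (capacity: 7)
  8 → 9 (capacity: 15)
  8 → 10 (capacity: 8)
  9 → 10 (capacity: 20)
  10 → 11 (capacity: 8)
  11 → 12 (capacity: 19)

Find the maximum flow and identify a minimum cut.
Max flow = 19, Min cut edges: (11,12)

Maximum flow: 19
Minimum cut: (11,12)
Partition: S = [0, 1, 2, 3, 4, 5, 6, 7, 8, 9, 10, 11], T = [12]

Max-flow min-cut theorem verified: both equal 19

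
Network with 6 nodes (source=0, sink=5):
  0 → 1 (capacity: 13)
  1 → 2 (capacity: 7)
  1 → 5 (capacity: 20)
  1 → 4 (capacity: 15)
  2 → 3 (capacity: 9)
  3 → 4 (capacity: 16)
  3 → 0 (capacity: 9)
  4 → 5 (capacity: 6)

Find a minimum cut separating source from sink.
Min cut value = 13, edges: (0,1)

Min cut value: 13
Partition: S = [0], T = [1, 2, 3, 4, 5]
Cut edges: (0,1)

By max-flow min-cut theorem, max flow = min cut = 13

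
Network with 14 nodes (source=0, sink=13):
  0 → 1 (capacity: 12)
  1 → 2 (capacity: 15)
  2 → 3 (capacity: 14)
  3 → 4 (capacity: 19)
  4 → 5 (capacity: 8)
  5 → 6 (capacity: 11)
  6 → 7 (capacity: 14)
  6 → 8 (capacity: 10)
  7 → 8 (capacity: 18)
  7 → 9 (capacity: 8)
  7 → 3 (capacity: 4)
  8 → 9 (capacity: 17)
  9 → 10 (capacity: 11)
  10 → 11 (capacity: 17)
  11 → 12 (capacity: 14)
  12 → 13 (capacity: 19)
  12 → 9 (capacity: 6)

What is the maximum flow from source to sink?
Maximum flow = 8

Max flow: 8

Flow assignment:
  0 → 1: 8/12
  1 → 2: 8/15
  2 → 3: 8/14
  3 → 4: 8/19
  4 → 5: 8/8
  5 → 6: 8/11
  6 → 7: 8/14
  7 → 9: 8/8
  9 → 10: 8/11
  10 → 11: 8/17
  11 → 12: 8/14
  12 → 13: 8/19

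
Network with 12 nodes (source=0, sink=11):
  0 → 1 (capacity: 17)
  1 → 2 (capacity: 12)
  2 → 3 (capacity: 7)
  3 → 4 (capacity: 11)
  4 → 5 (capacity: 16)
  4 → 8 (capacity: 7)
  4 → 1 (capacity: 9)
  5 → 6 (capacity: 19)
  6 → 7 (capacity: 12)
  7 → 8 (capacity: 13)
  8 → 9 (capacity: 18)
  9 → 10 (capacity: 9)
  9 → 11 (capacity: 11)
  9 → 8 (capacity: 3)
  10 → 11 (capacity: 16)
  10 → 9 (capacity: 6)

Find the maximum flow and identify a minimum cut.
Max flow = 7, Min cut edges: (2,3)

Maximum flow: 7
Minimum cut: (2,3)
Partition: S = [0, 1, 2], T = [3, 4, 5, 6, 7, 8, 9, 10, 11]

Max-flow min-cut theorem verified: both equal 7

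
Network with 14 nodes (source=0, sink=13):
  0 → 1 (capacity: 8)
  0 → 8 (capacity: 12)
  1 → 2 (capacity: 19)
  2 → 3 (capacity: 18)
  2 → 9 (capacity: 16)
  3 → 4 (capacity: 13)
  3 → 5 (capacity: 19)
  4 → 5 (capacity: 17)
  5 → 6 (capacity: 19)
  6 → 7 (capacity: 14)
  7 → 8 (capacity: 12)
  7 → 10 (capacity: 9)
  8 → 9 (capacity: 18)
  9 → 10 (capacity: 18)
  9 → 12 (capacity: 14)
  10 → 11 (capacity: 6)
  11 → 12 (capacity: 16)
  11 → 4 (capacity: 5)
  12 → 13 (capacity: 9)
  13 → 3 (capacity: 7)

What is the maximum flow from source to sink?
Maximum flow = 9

Max flow: 9

Flow assignment:
  0 → 1: 8/8
  0 → 8: 1/12
  1 → 2: 8/19
  2 → 9: 8/16
  8 → 9: 1/18
  9 → 10: 6/18
  9 → 12: 3/14
  10 → 11: 6/6
  11 → 12: 6/16
  12 → 13: 9/9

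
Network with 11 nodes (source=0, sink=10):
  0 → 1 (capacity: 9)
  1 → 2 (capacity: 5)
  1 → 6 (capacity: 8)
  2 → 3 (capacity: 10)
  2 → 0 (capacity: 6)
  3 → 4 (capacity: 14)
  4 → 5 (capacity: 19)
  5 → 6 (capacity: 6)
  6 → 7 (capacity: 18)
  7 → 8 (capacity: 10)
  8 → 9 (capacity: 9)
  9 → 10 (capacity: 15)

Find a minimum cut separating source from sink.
Min cut value = 9, edges: (8,9)

Min cut value: 9
Partition: S = [0, 1, 2, 3, 4, 5, 6, 7, 8], T = [9, 10]
Cut edges: (8,9)

By max-flow min-cut theorem, max flow = min cut = 9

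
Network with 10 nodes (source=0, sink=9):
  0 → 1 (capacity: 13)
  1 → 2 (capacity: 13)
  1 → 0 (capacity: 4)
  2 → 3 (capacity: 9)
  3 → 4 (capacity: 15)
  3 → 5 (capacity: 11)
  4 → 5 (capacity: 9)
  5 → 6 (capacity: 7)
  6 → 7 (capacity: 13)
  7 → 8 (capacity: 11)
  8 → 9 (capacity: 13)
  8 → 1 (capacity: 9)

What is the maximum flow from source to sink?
Maximum flow = 7

Max flow: 7

Flow assignment:
  0 → 1: 7/13
  1 → 2: 7/13
  2 → 3: 7/9
  3 → 5: 7/11
  5 → 6: 7/7
  6 → 7: 7/13
  7 → 8: 7/11
  8 → 9: 7/13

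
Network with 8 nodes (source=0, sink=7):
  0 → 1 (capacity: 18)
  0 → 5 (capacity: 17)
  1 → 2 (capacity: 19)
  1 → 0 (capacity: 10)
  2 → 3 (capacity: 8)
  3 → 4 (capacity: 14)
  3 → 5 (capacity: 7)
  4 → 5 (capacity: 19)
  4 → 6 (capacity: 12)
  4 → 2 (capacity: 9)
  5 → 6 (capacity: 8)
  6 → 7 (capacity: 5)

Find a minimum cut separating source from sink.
Min cut value = 5, edges: (6,7)

Min cut value: 5
Partition: S = [0, 1, 2, 3, 4, 5, 6], T = [7]
Cut edges: (6,7)

By max-flow min-cut theorem, max flow = min cut = 5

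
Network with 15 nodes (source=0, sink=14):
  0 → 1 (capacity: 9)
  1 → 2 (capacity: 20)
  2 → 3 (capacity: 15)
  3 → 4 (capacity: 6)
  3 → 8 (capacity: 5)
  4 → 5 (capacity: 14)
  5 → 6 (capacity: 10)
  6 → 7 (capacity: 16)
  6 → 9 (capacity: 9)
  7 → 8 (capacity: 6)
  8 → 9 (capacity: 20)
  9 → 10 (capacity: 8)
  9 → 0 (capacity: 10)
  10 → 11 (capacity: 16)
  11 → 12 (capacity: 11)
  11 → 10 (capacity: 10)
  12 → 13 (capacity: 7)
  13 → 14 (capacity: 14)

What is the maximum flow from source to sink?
Maximum flow = 7

Max flow: 7

Flow assignment:
  0 → 1: 9/9
  1 → 2: 9/20
  2 → 3: 9/15
  3 → 4: 4/6
  3 → 8: 5/5
  4 → 5: 4/14
  5 → 6: 4/10
  6 → 9: 4/9
  8 → 9: 5/20
  9 → 10: 7/8
  9 → 0: 2/10
  10 → 11: 7/16
  11 → 12: 7/11
  12 → 13: 7/7
  13 → 14: 7/14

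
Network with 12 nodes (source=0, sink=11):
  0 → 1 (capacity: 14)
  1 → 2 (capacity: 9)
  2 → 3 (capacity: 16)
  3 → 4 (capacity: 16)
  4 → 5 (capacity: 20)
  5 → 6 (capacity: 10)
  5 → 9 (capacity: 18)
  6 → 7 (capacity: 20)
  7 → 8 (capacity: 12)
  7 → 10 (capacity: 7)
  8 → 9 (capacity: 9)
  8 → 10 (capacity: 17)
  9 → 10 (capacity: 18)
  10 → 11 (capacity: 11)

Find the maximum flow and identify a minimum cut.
Max flow = 9, Min cut edges: (1,2)

Maximum flow: 9
Minimum cut: (1,2)
Partition: S = [0, 1], T = [2, 3, 4, 5, 6, 7, 8, 9, 10, 11]

Max-flow min-cut theorem verified: both equal 9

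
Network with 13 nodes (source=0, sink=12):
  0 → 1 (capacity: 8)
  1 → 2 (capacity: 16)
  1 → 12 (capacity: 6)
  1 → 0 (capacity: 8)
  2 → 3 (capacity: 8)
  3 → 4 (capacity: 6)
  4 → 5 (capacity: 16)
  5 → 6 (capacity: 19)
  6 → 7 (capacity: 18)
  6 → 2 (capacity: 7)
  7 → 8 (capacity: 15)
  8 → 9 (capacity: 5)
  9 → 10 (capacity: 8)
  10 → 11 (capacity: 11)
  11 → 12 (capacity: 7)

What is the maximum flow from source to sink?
Maximum flow = 8

Max flow: 8

Flow assignment:
  0 → 1: 8/8
  1 → 2: 2/16
  1 → 12: 6/6
  2 → 3: 2/8
  3 → 4: 2/6
  4 → 5: 2/16
  5 → 6: 2/19
  6 → 7: 2/18
  7 → 8: 2/15
  8 → 9: 2/5
  9 → 10: 2/8
  10 → 11: 2/11
  11 → 12: 2/7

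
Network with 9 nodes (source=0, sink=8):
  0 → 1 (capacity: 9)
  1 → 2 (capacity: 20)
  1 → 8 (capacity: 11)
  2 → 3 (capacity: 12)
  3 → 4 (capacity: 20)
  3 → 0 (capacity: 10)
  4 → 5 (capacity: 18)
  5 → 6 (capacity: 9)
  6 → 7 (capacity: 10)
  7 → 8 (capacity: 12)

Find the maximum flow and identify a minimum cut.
Max flow = 9, Min cut edges: (0,1)

Maximum flow: 9
Minimum cut: (0,1)
Partition: S = [0], T = [1, 2, 3, 4, 5, 6, 7, 8]

Max-flow min-cut theorem verified: both equal 9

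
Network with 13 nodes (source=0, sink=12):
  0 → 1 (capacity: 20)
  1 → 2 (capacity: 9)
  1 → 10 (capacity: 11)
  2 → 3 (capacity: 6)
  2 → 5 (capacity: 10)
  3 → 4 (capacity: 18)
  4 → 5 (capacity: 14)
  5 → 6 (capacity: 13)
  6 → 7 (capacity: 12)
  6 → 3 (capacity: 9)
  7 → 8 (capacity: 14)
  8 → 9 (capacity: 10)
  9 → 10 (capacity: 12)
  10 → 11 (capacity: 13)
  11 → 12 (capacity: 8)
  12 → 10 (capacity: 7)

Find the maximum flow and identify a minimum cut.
Max flow = 8, Min cut edges: (11,12)

Maximum flow: 8
Minimum cut: (11,12)
Partition: S = [0, 1, 2, 3, 4, 5, 6, 7, 8, 9, 10, 11], T = [12]

Max-flow min-cut theorem verified: both equal 8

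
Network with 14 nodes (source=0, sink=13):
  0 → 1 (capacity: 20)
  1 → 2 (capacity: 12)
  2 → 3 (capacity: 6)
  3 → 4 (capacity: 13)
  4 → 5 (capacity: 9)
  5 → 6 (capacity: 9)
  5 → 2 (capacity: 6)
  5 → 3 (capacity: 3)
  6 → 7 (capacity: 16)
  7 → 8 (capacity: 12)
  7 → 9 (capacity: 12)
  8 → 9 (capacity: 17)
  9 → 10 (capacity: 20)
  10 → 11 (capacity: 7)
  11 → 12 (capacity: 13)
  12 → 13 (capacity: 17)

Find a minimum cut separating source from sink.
Min cut value = 6, edges: (2,3)

Min cut value: 6
Partition: S = [0, 1, 2], T = [3, 4, 5, 6, 7, 8, 9, 10, 11, 12, 13]
Cut edges: (2,3)

By max-flow min-cut theorem, max flow = min cut = 6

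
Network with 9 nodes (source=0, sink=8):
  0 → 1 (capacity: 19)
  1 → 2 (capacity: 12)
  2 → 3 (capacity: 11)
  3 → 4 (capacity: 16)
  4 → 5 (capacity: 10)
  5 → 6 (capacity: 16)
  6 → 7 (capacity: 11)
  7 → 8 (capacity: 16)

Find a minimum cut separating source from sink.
Min cut value = 10, edges: (4,5)

Min cut value: 10
Partition: S = [0, 1, 2, 3, 4], T = [5, 6, 7, 8]
Cut edges: (4,5)

By max-flow min-cut theorem, max flow = min cut = 10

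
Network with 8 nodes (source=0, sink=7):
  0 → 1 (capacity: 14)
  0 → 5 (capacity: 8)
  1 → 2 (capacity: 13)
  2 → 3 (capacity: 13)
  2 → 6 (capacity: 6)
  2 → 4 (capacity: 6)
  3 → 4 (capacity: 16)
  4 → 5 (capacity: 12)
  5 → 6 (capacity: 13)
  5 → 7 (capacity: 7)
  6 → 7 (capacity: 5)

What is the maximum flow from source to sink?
Maximum flow = 12

Max flow: 12

Flow assignment:
  0 → 1: 12/14
  1 → 2: 12/13
  2 → 3: 1/13
  2 → 6: 5/6
  2 → 4: 6/6
  3 → 4: 1/16
  4 → 5: 7/12
  5 → 7: 7/7
  6 → 7: 5/5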